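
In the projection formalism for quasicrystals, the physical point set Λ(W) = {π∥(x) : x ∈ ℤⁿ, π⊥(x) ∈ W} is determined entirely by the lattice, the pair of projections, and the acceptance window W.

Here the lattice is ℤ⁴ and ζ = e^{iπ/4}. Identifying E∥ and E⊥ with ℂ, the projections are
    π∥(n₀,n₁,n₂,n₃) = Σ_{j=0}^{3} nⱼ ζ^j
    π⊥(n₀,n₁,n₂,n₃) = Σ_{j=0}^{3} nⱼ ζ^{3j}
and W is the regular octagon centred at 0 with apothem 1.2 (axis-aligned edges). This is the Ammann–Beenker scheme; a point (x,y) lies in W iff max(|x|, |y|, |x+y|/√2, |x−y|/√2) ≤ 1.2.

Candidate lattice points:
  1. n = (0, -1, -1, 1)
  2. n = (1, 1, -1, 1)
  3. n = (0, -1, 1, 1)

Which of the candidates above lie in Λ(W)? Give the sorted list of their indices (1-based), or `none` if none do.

none

With ζ = e^{iπ/4} the internal vectors are ζ^0,ζ^3,ζ^6,ζ^9.
#1 (0, -1, -1, 1): internal (1.41421, 1.00000); octagon support 1.70711 vs apothem 1.2 → ∉ W
#2 (1, 1, -1, 1): internal (1.00000, 2.41421); octagon support 2.41421 vs apothem 1.2 → ∉ W
#3 (0, -1, 1, 1): internal (1.41421, -1.00000); octagon support 1.70711 vs apothem 1.2 → ∉ W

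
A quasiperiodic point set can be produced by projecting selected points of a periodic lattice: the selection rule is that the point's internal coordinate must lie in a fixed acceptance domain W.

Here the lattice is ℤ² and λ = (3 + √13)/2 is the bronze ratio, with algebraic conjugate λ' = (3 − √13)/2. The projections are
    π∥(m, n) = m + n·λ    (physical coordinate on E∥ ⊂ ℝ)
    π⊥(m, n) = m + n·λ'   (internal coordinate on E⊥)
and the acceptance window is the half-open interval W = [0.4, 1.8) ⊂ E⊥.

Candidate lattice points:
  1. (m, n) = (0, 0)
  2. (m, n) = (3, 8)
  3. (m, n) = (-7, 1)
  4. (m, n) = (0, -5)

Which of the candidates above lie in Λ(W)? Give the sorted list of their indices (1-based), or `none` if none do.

2, 4

λ' = (3−√13)/2 ≈ -0.302776.
[1] lift (0,0): star map gives 0.000000; window check 0.4 ≤ 0.000000 < 1.8 is false → out
[2] lift (3,8): star map gives 0.577795; window check 0.4 ≤ 0.577795 < 1.8 is true → IN Λ
[3] lift (-7,1): star map gives -7.302776; window check 0.4 ≤ -7.302776 < 1.8 is false → out
[4] lift (0,-5): star map gives 1.513878; window check 0.4 ≤ 1.513878 < 1.8 is true → IN Λ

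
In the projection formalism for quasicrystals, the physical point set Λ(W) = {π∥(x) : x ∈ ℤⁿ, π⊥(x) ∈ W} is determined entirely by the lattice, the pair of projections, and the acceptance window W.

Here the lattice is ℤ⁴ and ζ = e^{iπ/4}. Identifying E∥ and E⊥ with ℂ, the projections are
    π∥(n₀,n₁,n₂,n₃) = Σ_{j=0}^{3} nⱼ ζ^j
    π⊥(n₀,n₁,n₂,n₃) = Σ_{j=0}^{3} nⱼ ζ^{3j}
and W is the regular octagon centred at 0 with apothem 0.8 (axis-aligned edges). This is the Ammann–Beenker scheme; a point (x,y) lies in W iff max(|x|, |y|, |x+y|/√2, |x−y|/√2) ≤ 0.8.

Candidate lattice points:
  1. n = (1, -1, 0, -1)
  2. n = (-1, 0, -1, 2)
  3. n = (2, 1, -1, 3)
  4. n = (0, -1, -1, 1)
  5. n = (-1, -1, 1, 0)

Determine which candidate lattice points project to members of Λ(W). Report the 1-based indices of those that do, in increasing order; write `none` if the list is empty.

π⊥(n) = n₀ + n₁ζ³ + n₂ζ⁶ + n₃ζ⁹ where ζ = e^{iπ/4}.
#1 (1, -1, 0, -1): internal (1.000000, -1.414214); octagon support 1.707107 vs apothem 0.8 → ∉ W
#2 (-1, 0, -1, 2): internal (0.414214, 2.414214); octagon support 2.414214 vs apothem 0.8 → ∉ W
#3 (2, 1, -1, 3): internal (3.414214, 3.828427); octagon support 5.121320 vs apothem 0.8 → ∉ W
#4 (0, -1, -1, 1): internal (1.414214, 1.000000); octagon support 1.707107 vs apothem 0.8 → ∉ W
#5 (-1, -1, 1, 0): internal (-0.292893, -1.707107); octagon support 1.707107 vs apothem 0.8 → ∉ W

none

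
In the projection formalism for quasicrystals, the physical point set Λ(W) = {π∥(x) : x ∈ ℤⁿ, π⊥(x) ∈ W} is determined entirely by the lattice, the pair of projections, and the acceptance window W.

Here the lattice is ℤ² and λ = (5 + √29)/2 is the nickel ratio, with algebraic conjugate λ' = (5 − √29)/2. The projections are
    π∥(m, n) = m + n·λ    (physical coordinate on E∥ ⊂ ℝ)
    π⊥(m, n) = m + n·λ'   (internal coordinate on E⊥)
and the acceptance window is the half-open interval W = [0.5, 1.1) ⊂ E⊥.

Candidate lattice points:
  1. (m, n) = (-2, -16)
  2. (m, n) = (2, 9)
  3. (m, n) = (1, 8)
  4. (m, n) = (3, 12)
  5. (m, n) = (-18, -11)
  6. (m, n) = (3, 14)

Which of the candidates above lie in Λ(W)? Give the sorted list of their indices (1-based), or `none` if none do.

λ' = (5−√29)/2 ≈ -0.19258.
candidate 1: (m,n)=(-2,-16) → π∥ = -2-16·λ ≈ -85.08132, π⊥ = -2-16·λ' ≈ 1.08132 ∈ [0.5, 1.1) ⇒ IN Λ
candidate 2: (m,n)=(2,9) → π∥ = 2+9·λ ≈ 48.73324, π⊥ = 2+9·λ' ≈ 0.26676 ∉ [0.5, 1.1) ⇒ out
candidate 3: (m,n)=(1,8) → π∥ = 1+8·λ ≈ 42.54066, π⊥ = 1+8·λ' ≈ -0.54066 ∉ [0.5, 1.1) ⇒ out
candidate 4: (m,n)=(3,12) → π∥ = 3+12·λ ≈ 65.31099, π⊥ = 3+12·λ' ≈ 0.68901 ∈ [0.5, 1.1) ⇒ IN Λ
candidate 5: (m,n)=(-18,-11) → π∥ = -18-11·λ ≈ -75.11841, π⊥ = -18-11·λ' ≈ -15.88159 ∉ [0.5, 1.1) ⇒ out
candidate 6: (m,n)=(3,14) → π∥ = 3+14·λ ≈ 75.69615, π⊥ = 3+14·λ' ≈ 0.30385 ∉ [0.5, 1.1) ⇒ out

1, 4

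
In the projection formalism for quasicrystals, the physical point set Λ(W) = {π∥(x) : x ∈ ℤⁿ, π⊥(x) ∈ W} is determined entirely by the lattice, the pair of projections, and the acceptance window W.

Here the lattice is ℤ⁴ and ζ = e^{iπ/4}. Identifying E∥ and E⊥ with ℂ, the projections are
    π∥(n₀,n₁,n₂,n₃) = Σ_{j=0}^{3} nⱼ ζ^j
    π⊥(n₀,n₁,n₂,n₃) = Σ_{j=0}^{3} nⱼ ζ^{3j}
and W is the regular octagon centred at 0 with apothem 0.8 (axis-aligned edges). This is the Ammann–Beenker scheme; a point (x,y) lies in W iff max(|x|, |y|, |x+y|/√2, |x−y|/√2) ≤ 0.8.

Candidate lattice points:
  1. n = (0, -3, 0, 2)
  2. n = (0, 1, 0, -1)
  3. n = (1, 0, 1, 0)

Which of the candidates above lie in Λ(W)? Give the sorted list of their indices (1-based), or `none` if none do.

none

Internal map: ζ^{3j} for j=0..3 gives (1,0), (−√2/2,√2/2), (0,−1), (√2/2,√2/2).
candidate 1: n = (0, -3, 0, 2) → π⊥ ≈ (+3.53553, -0.70711); max(|x|,|y|,|x±y|/√2) = 3.53553 > 0.8 ⇒ ∉ W
candidate 2: n = (0, 1, 0, -1) → π⊥ ≈ (-1.41421, +0.00000); max(|x|,|y|,|x±y|/√2) = 1.41421 > 0.8 ⇒ ∉ W
candidate 3: n = (1, 0, 1, 0) → π⊥ ≈ (+1.00000, -1.00000); max(|x|,|y|,|x±y|/√2) = 1.41421 > 0.8 ⇒ ∉ W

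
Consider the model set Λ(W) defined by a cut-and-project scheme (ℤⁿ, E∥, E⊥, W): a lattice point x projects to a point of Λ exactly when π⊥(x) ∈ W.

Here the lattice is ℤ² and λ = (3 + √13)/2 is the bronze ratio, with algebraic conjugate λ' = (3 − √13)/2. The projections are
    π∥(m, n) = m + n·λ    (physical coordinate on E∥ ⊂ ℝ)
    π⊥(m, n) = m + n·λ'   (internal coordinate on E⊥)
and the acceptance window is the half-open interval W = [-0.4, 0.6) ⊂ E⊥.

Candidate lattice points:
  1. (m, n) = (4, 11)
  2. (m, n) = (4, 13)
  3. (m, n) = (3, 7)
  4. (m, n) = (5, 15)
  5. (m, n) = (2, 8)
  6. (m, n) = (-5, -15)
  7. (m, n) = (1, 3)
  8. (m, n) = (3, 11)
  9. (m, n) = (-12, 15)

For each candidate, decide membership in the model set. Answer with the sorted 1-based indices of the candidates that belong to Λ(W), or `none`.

2, 4, 7, 8

Compute λ' = (3−√13)/2 = -0.302776, so π⊥(m,n) = m -0.302776·n.
candidate 1: (m,n)=(4,11) → π∥ = 4+11·λ ≈ 40.330532, π⊥ = 4+11·λ' ≈ 0.669468 ∉ [-0.4, 0.6) ⇒ out
candidate 2: (m,n)=(4,13) → π∥ = 4+13·λ ≈ 46.936083, π⊥ = 4+13·λ' ≈ 0.063917 ∈ [-0.4, 0.6) ⇒ IN Λ
candidate 3: (m,n)=(3,7) → π∥ = 3+7·λ ≈ 26.119429, π⊥ = 3+7·λ' ≈ 0.880571 ∉ [-0.4, 0.6) ⇒ out
candidate 4: (m,n)=(5,15) → π∥ = 5+15·λ ≈ 54.541635, π⊥ = 5+15·λ' ≈ 0.458365 ∈ [-0.4, 0.6) ⇒ IN Λ
candidate 5: (m,n)=(2,8) → π∥ = 2+8·λ ≈ 28.422205, π⊥ = 2+8·λ' ≈ -0.422205 ∉ [-0.4, 0.6) ⇒ out
candidate 6: (m,n)=(-5,-15) → π∥ = -5-15·λ ≈ -54.541635, π⊥ = -5-15·λ' ≈ -0.458365 ∉ [-0.4, 0.6) ⇒ out
candidate 7: (m,n)=(1,3) → π∥ = 1+3·λ ≈ 10.908327, π⊥ = 1+3·λ' ≈ 0.091673 ∈ [-0.4, 0.6) ⇒ IN Λ
candidate 8: (m,n)=(3,11) → π∥ = 3+11·λ ≈ 39.330532, π⊥ = 3+11·λ' ≈ -0.330532 ∈ [-0.4, 0.6) ⇒ IN Λ
candidate 9: (m,n)=(-12,15) → π∥ = -12+15·λ ≈ 37.541635, π⊥ = -12+15·λ' ≈ -16.541635 ∉ [-0.4, 0.6) ⇒ out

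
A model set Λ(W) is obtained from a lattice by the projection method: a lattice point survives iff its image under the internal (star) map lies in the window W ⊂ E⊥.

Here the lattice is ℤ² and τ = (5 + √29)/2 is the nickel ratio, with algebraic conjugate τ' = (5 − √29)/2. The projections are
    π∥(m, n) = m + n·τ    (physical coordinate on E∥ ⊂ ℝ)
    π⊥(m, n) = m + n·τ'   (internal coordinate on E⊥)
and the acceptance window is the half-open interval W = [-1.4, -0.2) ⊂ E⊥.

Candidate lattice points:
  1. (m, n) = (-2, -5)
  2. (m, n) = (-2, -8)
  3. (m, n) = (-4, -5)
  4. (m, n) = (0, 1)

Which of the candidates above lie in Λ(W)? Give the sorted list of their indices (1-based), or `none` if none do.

1, 2

Compute τ' = (5−√29)/2 = -0.19258, so π⊥(m,n) = m -0.19258·n.
candidate 1: (m,n)=(-2,-5) → π∥ = -2-5·τ ≈ -27.96291, π⊥ = -2-5·τ' ≈ -1.03709 ∈ [-1.4, -0.2) ⇒ IN Λ
candidate 2: (m,n)=(-2,-8) → π∥ = -2-8·τ ≈ -43.54066, π⊥ = -2-8·τ' ≈ -0.45934 ∈ [-1.4, -0.2) ⇒ IN Λ
candidate 3: (m,n)=(-4,-5) → π∥ = -4-5·τ ≈ -29.96291, π⊥ = -4-5·τ' ≈ -3.03709 ∉ [-1.4, -0.2) ⇒ out
candidate 4: (m,n)=(0,1) → π∥ = 0+1·τ ≈ 5.19258, π⊥ = 0+1·τ' ≈ -0.19258 ∉ [-1.4, -0.2) ⇒ out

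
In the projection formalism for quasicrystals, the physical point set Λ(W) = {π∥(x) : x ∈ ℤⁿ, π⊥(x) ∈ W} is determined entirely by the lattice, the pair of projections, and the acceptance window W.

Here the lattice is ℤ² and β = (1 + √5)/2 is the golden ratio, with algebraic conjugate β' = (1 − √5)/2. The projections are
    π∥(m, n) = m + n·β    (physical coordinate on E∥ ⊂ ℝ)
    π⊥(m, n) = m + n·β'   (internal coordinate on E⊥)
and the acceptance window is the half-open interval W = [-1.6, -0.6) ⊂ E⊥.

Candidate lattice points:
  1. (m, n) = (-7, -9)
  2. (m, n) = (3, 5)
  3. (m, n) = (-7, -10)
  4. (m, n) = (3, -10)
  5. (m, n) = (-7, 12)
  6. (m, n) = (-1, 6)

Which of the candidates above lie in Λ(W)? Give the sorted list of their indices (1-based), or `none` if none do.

Compute β' = (1−√5)/2 = -0.618034, so π⊥(m,n) = m -0.618034·n.
candidate 1: (m,n)=(-7,-9) → π∥ = -7-9·β ≈ -21.562306, π⊥ = -7-9·β' ≈ -1.437694 ∈ [-1.6, -0.6) ⇒ IN Λ
candidate 2: (m,n)=(3,5) → π∥ = 3+5·β ≈ 11.090170, π⊥ = 3+5·β' ≈ -0.090170 ∉ [-1.6, -0.6) ⇒ out
candidate 3: (m,n)=(-7,-10) → π∥ = -7-10·β ≈ -23.180340, π⊥ = -7-10·β' ≈ -0.819660 ∈ [-1.6, -0.6) ⇒ IN Λ
candidate 4: (m,n)=(3,-10) → π∥ = 3-10·β ≈ -13.180340, π⊥ = 3-10·β' ≈ 9.180340 ∉ [-1.6, -0.6) ⇒ out
candidate 5: (m,n)=(-7,12) → π∥ = -7+12·β ≈ 12.416408, π⊥ = -7+12·β' ≈ -14.416408 ∉ [-1.6, -0.6) ⇒ out
candidate 6: (m,n)=(-1,6) → π∥ = -1+6·β ≈ 8.708204, π⊥ = -1+6·β' ≈ -4.708204 ∉ [-1.6, -0.6) ⇒ out

1, 3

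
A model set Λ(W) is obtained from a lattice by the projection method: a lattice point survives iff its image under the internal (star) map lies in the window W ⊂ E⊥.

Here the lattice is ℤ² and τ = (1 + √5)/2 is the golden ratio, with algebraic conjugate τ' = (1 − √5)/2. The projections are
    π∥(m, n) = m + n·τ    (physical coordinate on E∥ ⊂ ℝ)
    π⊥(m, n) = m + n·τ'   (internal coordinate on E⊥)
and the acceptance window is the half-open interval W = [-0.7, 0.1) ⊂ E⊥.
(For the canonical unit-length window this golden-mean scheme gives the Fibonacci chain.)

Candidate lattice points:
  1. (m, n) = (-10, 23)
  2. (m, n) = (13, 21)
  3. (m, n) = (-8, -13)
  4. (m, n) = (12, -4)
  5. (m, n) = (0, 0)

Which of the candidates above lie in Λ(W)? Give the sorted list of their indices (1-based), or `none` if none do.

2, 3, 5

Numerically τ ≈ 1.6180 and τ' = −1/τ ≈ -0.6180.
#1 (-10,23): internal coord -10 + (23)·τ' = -24.2148; -24.2148 ∉ [-0.7, 0.1) → out
#2 (13,21): internal coord 13 + (21)·τ' = +0.0213; +0.0213 ∈ [-0.7, 0.1) → IN Λ
#3 (-8,-13): internal coord -8 + (-13)·τ' = +0.0344; +0.0344 ∈ [-0.7, 0.1) → IN Λ
#4 (12,-4): internal coord 12 + (-4)·τ' = +14.4721; +14.4721 ∉ [-0.7, 0.1) → out
#5 (0,0): internal coord 0 + (0)·τ' = +0.0000; +0.0000 ∈ [-0.7, 0.1) → IN Λ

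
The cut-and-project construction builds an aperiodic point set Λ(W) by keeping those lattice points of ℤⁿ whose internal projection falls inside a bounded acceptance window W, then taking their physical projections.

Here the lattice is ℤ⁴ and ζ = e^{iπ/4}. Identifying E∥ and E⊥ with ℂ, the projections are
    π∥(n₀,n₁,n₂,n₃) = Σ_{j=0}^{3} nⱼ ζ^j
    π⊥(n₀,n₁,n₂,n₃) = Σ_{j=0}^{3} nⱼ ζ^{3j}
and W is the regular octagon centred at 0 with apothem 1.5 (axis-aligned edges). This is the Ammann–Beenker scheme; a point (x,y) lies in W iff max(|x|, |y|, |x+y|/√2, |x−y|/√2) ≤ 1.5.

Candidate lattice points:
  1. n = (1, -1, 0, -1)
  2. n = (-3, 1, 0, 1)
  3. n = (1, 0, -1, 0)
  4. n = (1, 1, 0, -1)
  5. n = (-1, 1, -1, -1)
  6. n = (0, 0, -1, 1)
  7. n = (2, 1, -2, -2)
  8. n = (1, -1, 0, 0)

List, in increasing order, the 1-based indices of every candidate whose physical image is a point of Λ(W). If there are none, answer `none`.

Internal map: ζ^{3j} for j=0..3 gives (1,0), (−√2/2,√2/2), (0,−1), (√2/2,√2/2).
#1 (1, -1, 0, -1): internal (1.0000, -1.4142); octagon support 1.7071 vs apothem 1.5 → ∉ W
#2 (-3, 1, 0, 1): internal (-3.0000, 1.4142); octagon support 3.1213 vs apothem 1.5 → ∉ W
#3 (1, 0, -1, 0): internal (1.0000, 1.0000); octagon support 1.4142 vs apothem 1.5 → ∈ W
#4 (1, 1, 0, -1): internal (-0.4142, 0.0000); octagon support 0.4142 vs apothem 1.5 → ∈ W
#5 (-1, 1, -1, -1): internal (-2.4142, 1.0000); octagon support 2.4142 vs apothem 1.5 → ∉ W
#6 (0, 0, -1, 1): internal (0.7071, 1.7071); octagon support 1.7071 vs apothem 1.5 → ∉ W
#7 (2, 1, -2, -2): internal (-0.1213, 1.2929); octagon support 1.2929 vs apothem 1.5 → ∈ W
#8 (1, -1, 0, 0): internal (1.7071, -0.7071); octagon support 1.7071 vs apothem 1.5 → ∉ W

3, 4, 7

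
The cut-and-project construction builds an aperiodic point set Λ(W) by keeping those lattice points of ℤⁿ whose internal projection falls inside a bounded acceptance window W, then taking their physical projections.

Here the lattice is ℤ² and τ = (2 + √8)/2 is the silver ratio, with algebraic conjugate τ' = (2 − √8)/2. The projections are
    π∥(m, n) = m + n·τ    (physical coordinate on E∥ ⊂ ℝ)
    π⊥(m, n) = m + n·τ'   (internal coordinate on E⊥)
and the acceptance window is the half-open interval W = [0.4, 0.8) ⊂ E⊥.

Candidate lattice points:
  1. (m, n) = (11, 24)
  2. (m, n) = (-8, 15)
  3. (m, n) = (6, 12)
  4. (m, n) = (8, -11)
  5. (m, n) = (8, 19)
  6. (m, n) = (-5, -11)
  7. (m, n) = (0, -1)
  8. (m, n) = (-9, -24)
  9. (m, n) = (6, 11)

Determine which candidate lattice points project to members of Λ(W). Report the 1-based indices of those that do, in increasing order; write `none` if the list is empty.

Numerically τ ≈ 2.41421 and τ' = −1/τ ≈ -0.41421.
[1] lift (11,24): star map gives 1.05887; window check 0.4 ≤ 1.05887 < 0.8 is false → out
[2] lift (-8,15): star map gives -14.21320; window check 0.4 ≤ -14.21320 < 0.8 is false → out
[3] lift (6,12): star map gives 1.02944; window check 0.4 ≤ 1.02944 < 0.8 is false → out
[4] lift (8,-11): star map gives 12.55635; window check 0.4 ≤ 12.55635 < 0.8 is false → out
[5] lift (8,19): star map gives 0.12994; window check 0.4 ≤ 0.12994 < 0.8 is false → out
[6] lift (-5,-11): star map gives -0.44365; window check 0.4 ≤ -0.44365 < 0.8 is false → out
[7] lift (0,-1): star map gives 0.41421; window check 0.4 ≤ 0.41421 < 0.8 is true → IN Λ
[8] lift (-9,-24): star map gives 0.94113; window check 0.4 ≤ 0.94113 < 0.8 is false → out
[9] lift (6,11): star map gives 1.44365; window check 0.4 ≤ 1.44365 < 0.8 is false → out

7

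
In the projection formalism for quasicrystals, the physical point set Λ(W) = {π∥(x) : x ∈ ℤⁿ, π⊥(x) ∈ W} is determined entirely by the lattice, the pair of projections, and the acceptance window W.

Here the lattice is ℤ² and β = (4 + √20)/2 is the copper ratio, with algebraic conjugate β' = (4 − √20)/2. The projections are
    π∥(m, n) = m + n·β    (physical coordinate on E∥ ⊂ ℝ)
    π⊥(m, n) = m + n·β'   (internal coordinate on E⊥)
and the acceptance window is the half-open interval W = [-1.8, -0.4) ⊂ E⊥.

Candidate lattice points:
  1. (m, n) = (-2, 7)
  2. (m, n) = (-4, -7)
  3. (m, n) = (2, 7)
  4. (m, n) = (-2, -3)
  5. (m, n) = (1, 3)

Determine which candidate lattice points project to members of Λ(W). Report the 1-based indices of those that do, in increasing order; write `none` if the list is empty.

4

Numerically β ≈ 4.23607 and β' = −1/β ≈ -0.23607.
candidate 1: (m,n)=(-2,7) → π∥ = -2+7·β ≈ 27.65248, π⊥ = -2+7·β' ≈ -3.65248 ∉ [-1.8, -0.4) ⇒ out
candidate 2: (m,n)=(-4,-7) → π∥ = -4-7·β ≈ -33.65248, π⊥ = -4-7·β' ≈ -2.34752 ∉ [-1.8, -0.4) ⇒ out
candidate 3: (m,n)=(2,7) → π∥ = 2+7·β ≈ 31.65248, π⊥ = 2+7·β' ≈ 0.34752 ∉ [-1.8, -0.4) ⇒ out
candidate 4: (m,n)=(-2,-3) → π∥ = -2-3·β ≈ -14.70820, π⊥ = -2-3·β' ≈ -1.29180 ∈ [-1.8, -0.4) ⇒ IN Λ
candidate 5: (m,n)=(1,3) → π∥ = 1+3·β ≈ 13.70820, π⊥ = 1+3·β' ≈ 0.29180 ∉ [-1.8, -0.4) ⇒ out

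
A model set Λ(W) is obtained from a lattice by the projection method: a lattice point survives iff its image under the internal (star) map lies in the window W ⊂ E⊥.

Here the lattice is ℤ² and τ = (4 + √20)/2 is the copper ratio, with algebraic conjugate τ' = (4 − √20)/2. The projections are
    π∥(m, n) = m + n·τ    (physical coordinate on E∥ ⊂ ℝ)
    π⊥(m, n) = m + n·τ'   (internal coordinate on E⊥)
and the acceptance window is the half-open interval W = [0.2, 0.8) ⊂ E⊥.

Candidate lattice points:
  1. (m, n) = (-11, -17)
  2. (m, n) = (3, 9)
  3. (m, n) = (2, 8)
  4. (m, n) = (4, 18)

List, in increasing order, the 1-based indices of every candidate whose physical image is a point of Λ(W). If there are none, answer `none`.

none

τ' = (4−√20)/2 ≈ -0.23607.
#1 (-11,-17): internal coord -11 + (-17)·τ' = -6.98684; -6.98684 ∉ [0.2, 0.8) → out
#2 (3,9): internal coord 3 + (9)·τ' = +0.87539; +0.87539 ∉ [0.2, 0.8) → out
#3 (2,8): internal coord 2 + (8)·τ' = +0.11146; +0.11146 ∉ [0.2, 0.8) → out
#4 (4,18): internal coord 4 + (18)·τ' = -0.24922; -0.24922 ∉ [0.2, 0.8) → out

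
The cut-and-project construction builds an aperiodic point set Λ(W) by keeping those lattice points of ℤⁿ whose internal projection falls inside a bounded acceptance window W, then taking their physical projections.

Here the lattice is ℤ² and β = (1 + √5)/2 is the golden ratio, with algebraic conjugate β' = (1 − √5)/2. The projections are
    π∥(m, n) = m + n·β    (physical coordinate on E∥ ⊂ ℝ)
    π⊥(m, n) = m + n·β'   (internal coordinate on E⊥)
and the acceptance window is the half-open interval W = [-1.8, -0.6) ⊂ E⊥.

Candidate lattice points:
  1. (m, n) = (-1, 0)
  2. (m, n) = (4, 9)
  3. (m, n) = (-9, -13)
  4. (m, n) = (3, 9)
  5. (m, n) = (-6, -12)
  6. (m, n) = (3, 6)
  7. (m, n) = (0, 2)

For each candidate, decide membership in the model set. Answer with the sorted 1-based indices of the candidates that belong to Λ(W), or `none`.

1, 2, 3, 6, 7

β' = (1−√5)/2 ≈ -0.61803.
[1] lift (-1,0): star map gives -1.00000; window check -1.8 ≤ -1.00000 < -0.6 is true → IN Λ
[2] lift (4,9): star map gives -1.56231; window check -1.8 ≤ -1.56231 < -0.6 is true → IN Λ
[3] lift (-9,-13): star map gives -0.96556; window check -1.8 ≤ -0.96556 < -0.6 is true → IN Λ
[4] lift (3,9): star map gives -2.56231; window check -1.8 ≤ -2.56231 < -0.6 is false → out
[5] lift (-6,-12): star map gives 1.41641; window check -1.8 ≤ 1.41641 < -0.6 is false → out
[6] lift (3,6): star map gives -0.70820; window check -1.8 ≤ -0.70820 < -0.6 is true → IN Λ
[7] lift (0,2): star map gives -1.23607; window check -1.8 ≤ -1.23607 < -0.6 is true → IN Λ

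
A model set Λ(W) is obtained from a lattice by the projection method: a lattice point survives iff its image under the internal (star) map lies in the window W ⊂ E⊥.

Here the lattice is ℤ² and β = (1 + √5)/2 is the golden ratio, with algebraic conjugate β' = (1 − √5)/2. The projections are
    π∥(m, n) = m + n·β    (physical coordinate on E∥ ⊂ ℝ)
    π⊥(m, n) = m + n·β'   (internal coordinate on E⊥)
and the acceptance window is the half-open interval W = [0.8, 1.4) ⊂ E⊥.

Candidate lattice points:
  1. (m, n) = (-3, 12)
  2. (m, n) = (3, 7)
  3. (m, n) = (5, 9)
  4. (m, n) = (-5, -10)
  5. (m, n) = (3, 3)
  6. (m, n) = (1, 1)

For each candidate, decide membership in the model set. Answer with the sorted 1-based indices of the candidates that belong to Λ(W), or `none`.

Numerically β ≈ 1.618034 and β' = −1/β ≈ -0.618034.
[1] lift (-3,12): star map gives -10.416408; window check 0.8 ≤ -10.416408 < 1.4 is false → out
[2] lift (3,7): star map gives -1.326238; window check 0.8 ≤ -1.326238 < 1.4 is false → out
[3] lift (5,9): star map gives -0.562306; window check 0.8 ≤ -0.562306 < 1.4 is false → out
[4] lift (-5,-10): star map gives 1.180340; window check 0.8 ≤ 1.180340 < 1.4 is true → IN Λ
[5] lift (3,3): star map gives 1.145898; window check 0.8 ≤ 1.145898 < 1.4 is true → IN Λ
[6] lift (1,1): star map gives 0.381966; window check 0.8 ≤ 0.381966 < 1.4 is false → out

4, 5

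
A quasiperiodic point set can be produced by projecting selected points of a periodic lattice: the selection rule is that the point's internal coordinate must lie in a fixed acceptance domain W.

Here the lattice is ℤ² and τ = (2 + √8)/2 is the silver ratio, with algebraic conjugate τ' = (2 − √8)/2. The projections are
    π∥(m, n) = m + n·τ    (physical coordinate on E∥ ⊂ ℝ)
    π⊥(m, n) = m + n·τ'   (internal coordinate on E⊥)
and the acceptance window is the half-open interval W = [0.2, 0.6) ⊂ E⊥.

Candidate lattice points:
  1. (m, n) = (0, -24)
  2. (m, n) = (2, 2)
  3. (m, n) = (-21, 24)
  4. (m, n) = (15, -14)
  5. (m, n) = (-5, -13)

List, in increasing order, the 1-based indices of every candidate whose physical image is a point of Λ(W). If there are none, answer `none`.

5

Numerically τ ≈ 2.4142 and τ' = −1/τ ≈ -0.4142.
candidate 1: (m,n)=(0,-24) → π∥ = 0-24·τ ≈ -57.9411, π⊥ = 0-24·τ' ≈ 9.9411 ∉ [0.2, 0.6) ⇒ out
candidate 2: (m,n)=(2,2) → π∥ = 2+2·τ ≈ 6.8284, π⊥ = 2+2·τ' ≈ 1.1716 ∉ [0.2, 0.6) ⇒ out
candidate 3: (m,n)=(-21,24) → π∥ = -21+24·τ ≈ 36.9411, π⊥ = -21+24·τ' ≈ -30.9411 ∉ [0.2, 0.6) ⇒ out
candidate 4: (m,n)=(15,-14) → π∥ = 15-14·τ ≈ -18.7990, π⊥ = 15-14·τ' ≈ 20.7990 ∉ [0.2, 0.6) ⇒ out
candidate 5: (m,n)=(-5,-13) → π∥ = -5-13·τ ≈ -36.3848, π⊥ = -5-13·τ' ≈ 0.3848 ∈ [0.2, 0.6) ⇒ IN Λ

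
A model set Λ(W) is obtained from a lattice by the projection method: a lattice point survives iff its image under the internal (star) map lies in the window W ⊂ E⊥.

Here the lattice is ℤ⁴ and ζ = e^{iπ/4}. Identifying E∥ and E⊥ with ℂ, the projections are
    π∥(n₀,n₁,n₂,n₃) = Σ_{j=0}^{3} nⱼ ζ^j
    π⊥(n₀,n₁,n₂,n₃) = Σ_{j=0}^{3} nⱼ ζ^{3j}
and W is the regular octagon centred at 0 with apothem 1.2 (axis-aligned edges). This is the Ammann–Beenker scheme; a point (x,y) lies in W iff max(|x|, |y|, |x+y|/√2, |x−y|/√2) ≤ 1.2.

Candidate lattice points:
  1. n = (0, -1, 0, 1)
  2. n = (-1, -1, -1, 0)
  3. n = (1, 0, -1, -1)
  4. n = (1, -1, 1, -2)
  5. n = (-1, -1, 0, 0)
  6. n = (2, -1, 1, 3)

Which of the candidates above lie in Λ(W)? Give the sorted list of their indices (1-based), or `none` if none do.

2, 3, 5

Internal map: ζ^{3j} for j=0..3 gives (1,0), (−√2/2,√2/2), (0,−1), (√2/2,√2/2).
candidate 1: n = (0, -1, 0, 1) → π⊥ ≈ (+1.41421, +0.00000); max(|x|,|y|,|x±y|/√2) = 1.41421 > 1.2 ⇒ ∉ W
candidate 2: n = (-1, -1, -1, 0) → π⊥ ≈ (-0.29289, +0.29289); max(|x|,|y|,|x±y|/√2) = 0.41421 ≤ 1.2 ⇒ ∈ W
candidate 3: n = (1, 0, -1, -1) → π⊥ ≈ (+0.29289, +0.29289); max(|x|,|y|,|x±y|/√2) = 0.41421 ≤ 1.2 ⇒ ∈ W
candidate 4: n = (1, -1, 1, -2) → π⊥ ≈ (+0.29289, -3.12132); max(|x|,|y|,|x±y|/√2) = 3.12132 > 1.2 ⇒ ∉ W
candidate 5: n = (-1, -1, 0, 0) → π⊥ ≈ (-0.29289, -0.70711); max(|x|,|y|,|x±y|/√2) = 0.70711 ≤ 1.2 ⇒ ∈ W
candidate 6: n = (2, -1, 1, 3) → π⊥ ≈ (+4.82843, +0.41421); max(|x|,|y|,|x±y|/√2) = 4.82843 > 1.2 ⇒ ∉ W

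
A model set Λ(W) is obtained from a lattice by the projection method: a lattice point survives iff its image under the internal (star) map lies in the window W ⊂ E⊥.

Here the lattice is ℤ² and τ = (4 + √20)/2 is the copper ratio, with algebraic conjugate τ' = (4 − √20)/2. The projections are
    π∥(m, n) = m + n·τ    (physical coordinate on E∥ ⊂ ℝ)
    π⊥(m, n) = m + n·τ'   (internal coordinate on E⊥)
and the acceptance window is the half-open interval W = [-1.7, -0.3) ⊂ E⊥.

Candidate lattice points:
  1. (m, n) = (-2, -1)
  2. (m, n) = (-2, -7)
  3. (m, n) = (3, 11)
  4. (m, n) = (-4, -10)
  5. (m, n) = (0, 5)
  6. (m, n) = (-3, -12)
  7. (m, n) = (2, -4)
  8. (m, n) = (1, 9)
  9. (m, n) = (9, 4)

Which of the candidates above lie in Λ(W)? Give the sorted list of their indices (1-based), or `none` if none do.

2, 4, 5, 8

τ' = (4−√20)/2 ≈ -0.236068.
#1 (-2,-1): internal coord -2 + (-1)·τ' = -1.763932; -1.763932 ∉ [-1.7, -0.3) → out
#2 (-2,-7): internal coord -2 + (-7)·τ' = -0.347524; -0.347524 ∈ [-1.7, -0.3) → IN Λ
#3 (3,11): internal coord 3 + (11)·τ' = +0.403252; +0.403252 ∉ [-1.7, -0.3) → out
#4 (-4,-10): internal coord -4 + (-10)·τ' = -1.639320; -1.639320 ∈ [-1.7, -0.3) → IN Λ
#5 (0,5): internal coord 0 + (5)·τ' = -1.180340; -1.180340 ∈ [-1.7, -0.3) → IN Λ
#6 (-3,-12): internal coord -3 + (-12)·τ' = -0.167184; -0.167184 ∉ [-1.7, -0.3) → out
#7 (2,-4): internal coord 2 + (-4)·τ' = +2.944272; +2.944272 ∉ [-1.7, -0.3) → out
#8 (1,9): internal coord 1 + (9)·τ' = -1.124612; -1.124612 ∈ [-1.7, -0.3) → IN Λ
#9 (9,4): internal coord 9 + (4)·τ' = +8.055728; +8.055728 ∉ [-1.7, -0.3) → out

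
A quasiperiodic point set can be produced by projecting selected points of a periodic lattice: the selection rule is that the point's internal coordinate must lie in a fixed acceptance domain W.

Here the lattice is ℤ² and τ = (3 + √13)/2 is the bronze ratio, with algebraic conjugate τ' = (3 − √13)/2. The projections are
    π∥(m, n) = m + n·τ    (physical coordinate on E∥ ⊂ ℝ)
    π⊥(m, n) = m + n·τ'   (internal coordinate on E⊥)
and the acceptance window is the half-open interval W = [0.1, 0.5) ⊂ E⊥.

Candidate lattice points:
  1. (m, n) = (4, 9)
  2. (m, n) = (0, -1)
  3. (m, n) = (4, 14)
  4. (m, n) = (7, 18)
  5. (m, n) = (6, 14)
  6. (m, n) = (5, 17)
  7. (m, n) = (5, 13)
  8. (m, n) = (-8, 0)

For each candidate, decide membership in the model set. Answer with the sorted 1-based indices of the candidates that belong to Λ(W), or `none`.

2

τ' = (3−√13)/2 ≈ -0.302776.
candidate 1: (m,n)=(4,9) → π∥ = 4+9·τ ≈ 33.724981, π⊥ = 4+9·τ' ≈ 1.275019 ∉ [0.1, 0.5) ⇒ out
candidate 2: (m,n)=(0,-1) → π∥ = 0-1·τ ≈ -3.302776, π⊥ = 0-1·τ' ≈ 0.302776 ∈ [0.1, 0.5) ⇒ IN Λ
candidate 3: (m,n)=(4,14) → π∥ = 4+14·τ ≈ 50.238859, π⊥ = 4+14·τ' ≈ -0.238859 ∉ [0.1, 0.5) ⇒ out
candidate 4: (m,n)=(7,18) → π∥ = 7+18·τ ≈ 66.449961, π⊥ = 7+18·τ' ≈ 1.550039 ∉ [0.1, 0.5) ⇒ out
candidate 5: (m,n)=(6,14) → π∥ = 6+14·τ ≈ 52.238859, π⊥ = 6+14·τ' ≈ 1.761141 ∉ [0.1, 0.5) ⇒ out
candidate 6: (m,n)=(5,17) → π∥ = 5+17·τ ≈ 61.147186, π⊥ = 5+17·τ' ≈ -0.147186 ∉ [0.1, 0.5) ⇒ out
candidate 7: (m,n)=(5,13) → π∥ = 5+13·τ ≈ 47.936083, π⊥ = 5+13·τ' ≈ 1.063917 ∉ [0.1, 0.5) ⇒ out
candidate 8: (m,n)=(-8,0) → π∥ = -8+0·τ ≈ -8.000000, π⊥ = -8+0·τ' ≈ -8.000000 ∉ [0.1, 0.5) ⇒ out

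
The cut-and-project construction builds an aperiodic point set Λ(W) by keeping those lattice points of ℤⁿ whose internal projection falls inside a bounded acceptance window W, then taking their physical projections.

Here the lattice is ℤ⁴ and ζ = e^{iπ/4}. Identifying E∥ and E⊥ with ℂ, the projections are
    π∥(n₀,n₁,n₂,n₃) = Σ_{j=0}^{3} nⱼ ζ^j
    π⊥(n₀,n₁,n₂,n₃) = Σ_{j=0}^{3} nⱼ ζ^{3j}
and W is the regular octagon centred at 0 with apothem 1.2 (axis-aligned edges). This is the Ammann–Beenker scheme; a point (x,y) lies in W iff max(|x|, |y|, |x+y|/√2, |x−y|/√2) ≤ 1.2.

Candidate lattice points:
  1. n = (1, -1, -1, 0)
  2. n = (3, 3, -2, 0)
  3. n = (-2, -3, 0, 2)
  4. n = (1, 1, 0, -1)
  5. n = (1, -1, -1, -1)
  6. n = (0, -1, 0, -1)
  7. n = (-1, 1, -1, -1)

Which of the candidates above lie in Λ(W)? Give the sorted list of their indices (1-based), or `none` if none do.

π⊥(n) = n₀ + n₁ζ³ + n₂ζ⁶ + n₃ζ⁹ where ζ = e^{iπ/4}.
#1 (1, -1, -1, 0): internal (1.707107, 0.292893); octagon support 1.707107 vs apothem 1.2 → ∉ W
#2 (3, 3, -2, 0): internal (0.878680, 4.121320); octagon support 4.121320 vs apothem 1.2 → ∉ W
#3 (-2, -3, 0, 2): internal (1.535534, -0.707107); octagon support 1.585786 vs apothem 1.2 → ∉ W
#4 (1, 1, 0, -1): internal (-0.414214, 0.000000); octagon support 0.414214 vs apothem 1.2 → ∈ W
#5 (1, -1, -1, -1): internal (1.000000, -0.414214); octagon support 1.000000 vs apothem 1.2 → ∈ W
#6 (0, -1, 0, -1): internal (0.000000, -1.414214); octagon support 1.414214 vs apothem 1.2 → ∉ W
#7 (-1, 1, -1, -1): internal (-2.414214, 1.000000); octagon support 2.414214 vs apothem 1.2 → ∉ W

4, 5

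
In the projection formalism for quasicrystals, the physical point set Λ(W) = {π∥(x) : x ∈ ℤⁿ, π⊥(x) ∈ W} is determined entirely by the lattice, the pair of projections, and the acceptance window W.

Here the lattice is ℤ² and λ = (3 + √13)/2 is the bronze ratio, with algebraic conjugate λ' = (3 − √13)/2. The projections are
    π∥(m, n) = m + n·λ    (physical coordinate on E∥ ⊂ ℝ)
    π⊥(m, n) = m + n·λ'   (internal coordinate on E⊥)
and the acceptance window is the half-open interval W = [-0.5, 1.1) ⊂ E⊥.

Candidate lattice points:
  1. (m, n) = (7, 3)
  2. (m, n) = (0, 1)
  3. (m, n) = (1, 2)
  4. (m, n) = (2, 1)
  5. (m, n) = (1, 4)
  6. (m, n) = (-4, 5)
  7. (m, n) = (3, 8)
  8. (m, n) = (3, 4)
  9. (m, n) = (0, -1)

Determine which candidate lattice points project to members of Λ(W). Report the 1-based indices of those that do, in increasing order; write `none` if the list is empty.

Compute λ' = (3−√13)/2 = -0.3028, so π⊥(m,n) = m -0.3028·n.
#1 (7,3): internal coord 7 + (3)·λ' = +6.0917; +6.0917 ∉ [-0.5, 1.1) → out
#2 (0,1): internal coord 0 + (1)·λ' = -0.3028; -0.3028 ∈ [-0.5, 1.1) → IN Λ
#3 (1,2): internal coord 1 + (2)·λ' = +0.3944; +0.3944 ∈ [-0.5, 1.1) → IN Λ
#4 (2,1): internal coord 2 + (1)·λ' = +1.6972; +1.6972 ∉ [-0.5, 1.1) → out
#5 (1,4): internal coord 1 + (4)·λ' = -0.2111; -0.2111 ∈ [-0.5, 1.1) → IN Λ
#6 (-4,5): internal coord -4 + (5)·λ' = -5.5139; -5.5139 ∉ [-0.5, 1.1) → out
#7 (3,8): internal coord 3 + (8)·λ' = +0.5778; +0.5778 ∈ [-0.5, 1.1) → IN Λ
#8 (3,4): internal coord 3 + (4)·λ' = +1.7889; +1.7889 ∉ [-0.5, 1.1) → out
#9 (0,-1): internal coord 0 + (-1)·λ' = +0.3028; +0.3028 ∈ [-0.5, 1.1) → IN Λ

2, 3, 5, 7, 9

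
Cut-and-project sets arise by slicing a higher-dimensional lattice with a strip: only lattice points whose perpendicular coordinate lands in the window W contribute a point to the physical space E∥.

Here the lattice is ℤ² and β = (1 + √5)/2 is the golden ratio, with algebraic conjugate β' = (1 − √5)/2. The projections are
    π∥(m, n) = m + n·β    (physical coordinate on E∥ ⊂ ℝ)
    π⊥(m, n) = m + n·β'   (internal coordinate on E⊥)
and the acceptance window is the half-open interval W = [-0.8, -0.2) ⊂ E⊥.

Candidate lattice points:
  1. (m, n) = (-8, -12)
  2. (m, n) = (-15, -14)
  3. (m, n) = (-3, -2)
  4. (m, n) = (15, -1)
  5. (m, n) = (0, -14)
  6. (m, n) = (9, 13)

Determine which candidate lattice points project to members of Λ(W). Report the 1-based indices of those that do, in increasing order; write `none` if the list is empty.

Numerically β ≈ 1.6180 and β' = −1/β ≈ -0.6180.
#1 (-8,-12): internal coord -8 + (-12)·β' = -0.5836; -0.5836 ∈ [-0.8, -0.2) → IN Λ
#2 (-15,-14): internal coord -15 + (-14)·β' = -6.3475; -6.3475 ∉ [-0.8, -0.2) → out
#3 (-3,-2): internal coord -3 + (-2)·β' = -1.7639; -1.7639 ∉ [-0.8, -0.2) → out
#4 (15,-1): internal coord 15 + (-1)·β' = +15.6180; +15.6180 ∉ [-0.8, -0.2) → out
#5 (0,-14): internal coord 0 + (-14)·β' = +8.6525; +8.6525 ∉ [-0.8, -0.2) → out
#6 (9,13): internal coord 9 + (13)·β' = +0.9656; +0.9656 ∉ [-0.8, -0.2) → out

1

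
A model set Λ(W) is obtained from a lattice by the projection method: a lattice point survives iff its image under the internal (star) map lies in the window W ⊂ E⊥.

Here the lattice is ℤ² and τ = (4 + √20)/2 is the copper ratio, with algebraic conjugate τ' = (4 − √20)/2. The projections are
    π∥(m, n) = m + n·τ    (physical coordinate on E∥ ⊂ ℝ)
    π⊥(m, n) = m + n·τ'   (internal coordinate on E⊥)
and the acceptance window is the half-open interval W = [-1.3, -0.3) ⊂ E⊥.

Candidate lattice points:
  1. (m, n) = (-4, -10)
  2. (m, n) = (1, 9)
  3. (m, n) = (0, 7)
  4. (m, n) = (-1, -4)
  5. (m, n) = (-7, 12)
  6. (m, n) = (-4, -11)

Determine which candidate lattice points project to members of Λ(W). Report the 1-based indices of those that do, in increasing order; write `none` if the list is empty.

Numerically τ ≈ 4.2361 and τ' = −1/τ ≈ -0.2361.
#1 (-4,-10): internal coord -4 + (-10)·τ' = -1.6393; -1.6393 ∉ [-1.3, -0.3) → out
#2 (1,9): internal coord 1 + (9)·τ' = -1.1246; -1.1246 ∈ [-1.3, -0.3) → IN Λ
#3 (0,7): internal coord 0 + (7)·τ' = -1.6525; -1.6525 ∉ [-1.3, -0.3) → out
#4 (-1,-4): internal coord -1 + (-4)·τ' = -0.0557; -0.0557 ∉ [-1.3, -0.3) → out
#5 (-7,12): internal coord -7 + (12)·τ' = -9.8328; -9.8328 ∉ [-1.3, -0.3) → out
#6 (-4,-11): internal coord -4 + (-11)·τ' = -1.4033; -1.4033 ∉ [-1.3, -0.3) → out

2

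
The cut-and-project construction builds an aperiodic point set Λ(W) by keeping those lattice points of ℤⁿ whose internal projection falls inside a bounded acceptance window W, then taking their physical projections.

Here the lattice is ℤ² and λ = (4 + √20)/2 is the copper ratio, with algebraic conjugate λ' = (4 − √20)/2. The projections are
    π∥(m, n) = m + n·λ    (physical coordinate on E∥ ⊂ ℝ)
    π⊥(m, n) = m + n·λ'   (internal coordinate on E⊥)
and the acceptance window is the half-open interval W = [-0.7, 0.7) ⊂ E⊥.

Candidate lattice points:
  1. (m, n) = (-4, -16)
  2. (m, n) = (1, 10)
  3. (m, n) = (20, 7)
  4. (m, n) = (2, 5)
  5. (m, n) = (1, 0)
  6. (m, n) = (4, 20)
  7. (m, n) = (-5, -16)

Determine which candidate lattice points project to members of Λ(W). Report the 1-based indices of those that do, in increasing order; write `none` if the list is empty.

Compute λ' = (4−√20)/2 = -0.23607, so π⊥(m,n) = m -0.23607·n.
candidate 1: (m,n)=(-4,-16) → π∥ = -4-16·λ ≈ -71.77709, π⊥ = -4-16·λ' ≈ -0.22291 ∈ [-0.7, 0.7) ⇒ IN Λ
candidate 2: (m,n)=(1,10) → π∥ = 1+10·λ ≈ 43.36068, π⊥ = 1+10·λ' ≈ -1.36068 ∉ [-0.7, 0.7) ⇒ out
candidate 3: (m,n)=(20,7) → π∥ = 20+7·λ ≈ 49.65248, π⊥ = 20+7·λ' ≈ 18.34752 ∉ [-0.7, 0.7) ⇒ out
candidate 4: (m,n)=(2,5) → π∥ = 2+5·λ ≈ 23.18034, π⊥ = 2+5·λ' ≈ 0.81966 ∉ [-0.7, 0.7) ⇒ out
candidate 5: (m,n)=(1,0) → π∥ = 1+0·λ ≈ 1.00000, π⊥ = 1+0·λ' ≈ 1.00000 ∉ [-0.7, 0.7) ⇒ out
candidate 6: (m,n)=(4,20) → π∥ = 4+20·λ ≈ 88.72136, π⊥ = 4+20·λ' ≈ -0.72136 ∉ [-0.7, 0.7) ⇒ out
candidate 7: (m,n)=(-5,-16) → π∥ = -5-16·λ ≈ -72.77709, π⊥ = -5-16·λ' ≈ -1.22291 ∉ [-0.7, 0.7) ⇒ out

1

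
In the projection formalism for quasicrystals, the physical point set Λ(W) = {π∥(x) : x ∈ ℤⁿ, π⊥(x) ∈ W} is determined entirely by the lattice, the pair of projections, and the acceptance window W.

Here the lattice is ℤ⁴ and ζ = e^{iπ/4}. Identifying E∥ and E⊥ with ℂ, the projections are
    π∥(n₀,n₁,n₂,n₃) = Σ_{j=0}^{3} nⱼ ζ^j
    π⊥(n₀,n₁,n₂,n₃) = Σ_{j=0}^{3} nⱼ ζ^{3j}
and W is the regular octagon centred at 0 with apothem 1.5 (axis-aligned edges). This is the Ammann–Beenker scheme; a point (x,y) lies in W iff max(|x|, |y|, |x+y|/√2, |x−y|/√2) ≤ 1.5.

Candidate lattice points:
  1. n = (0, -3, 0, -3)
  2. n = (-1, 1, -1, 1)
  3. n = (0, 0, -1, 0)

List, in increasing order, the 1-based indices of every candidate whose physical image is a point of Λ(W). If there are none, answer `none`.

Internal map: ζ^{3j} for j=0..3 gives (1,0), (−√2/2,√2/2), (0,−1), (√2/2,√2/2).
candidate 1: n = (0, -3, 0, -3) → π⊥ ≈ (+0.0000, -4.2426); max(|x|,|y|,|x±y|/√2) = 4.2426 > 1.5 ⇒ ∉ W
candidate 2: n = (-1, 1, -1, 1) → π⊥ ≈ (-1.0000, +2.4142); max(|x|,|y|,|x±y|/√2) = 2.4142 > 1.5 ⇒ ∉ W
candidate 3: n = (0, 0, -1, 0) → π⊥ ≈ (+0.0000, +1.0000); max(|x|,|y|,|x±y|/√2) = 1.0000 ≤ 1.5 ⇒ ∈ W

3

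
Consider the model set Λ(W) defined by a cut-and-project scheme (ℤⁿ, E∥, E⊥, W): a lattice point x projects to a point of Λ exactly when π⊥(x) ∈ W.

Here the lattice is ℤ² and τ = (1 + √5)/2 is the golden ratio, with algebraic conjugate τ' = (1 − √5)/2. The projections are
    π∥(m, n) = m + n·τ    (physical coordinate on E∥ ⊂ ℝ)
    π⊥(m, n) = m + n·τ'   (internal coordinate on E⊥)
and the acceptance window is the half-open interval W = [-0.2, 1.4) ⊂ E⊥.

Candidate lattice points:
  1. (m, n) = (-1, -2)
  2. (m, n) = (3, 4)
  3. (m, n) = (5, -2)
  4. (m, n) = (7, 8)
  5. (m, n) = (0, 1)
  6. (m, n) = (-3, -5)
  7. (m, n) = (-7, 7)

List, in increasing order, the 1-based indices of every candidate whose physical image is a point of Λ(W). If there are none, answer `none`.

Compute τ' = (1−√5)/2 = -0.61803, so π⊥(m,n) = m -0.61803·n.
[1] lift (-1,-2): star map gives 0.23607; window check -0.2 ≤ 0.23607 < 1.4 is true → IN Λ
[2] lift (3,4): star map gives 0.52786; window check -0.2 ≤ 0.52786 < 1.4 is true → IN Λ
[3] lift (5,-2): star map gives 6.23607; window check -0.2 ≤ 6.23607 < 1.4 is false → out
[4] lift (7,8): star map gives 2.05573; window check -0.2 ≤ 2.05573 < 1.4 is false → out
[5] lift (0,1): star map gives -0.61803; window check -0.2 ≤ -0.61803 < 1.4 is false → out
[6] lift (-3,-5): star map gives 0.09017; window check -0.2 ≤ 0.09017 < 1.4 is true → IN Λ
[7] lift (-7,7): star map gives -11.32624; window check -0.2 ≤ -11.32624 < 1.4 is false → out

1, 2, 6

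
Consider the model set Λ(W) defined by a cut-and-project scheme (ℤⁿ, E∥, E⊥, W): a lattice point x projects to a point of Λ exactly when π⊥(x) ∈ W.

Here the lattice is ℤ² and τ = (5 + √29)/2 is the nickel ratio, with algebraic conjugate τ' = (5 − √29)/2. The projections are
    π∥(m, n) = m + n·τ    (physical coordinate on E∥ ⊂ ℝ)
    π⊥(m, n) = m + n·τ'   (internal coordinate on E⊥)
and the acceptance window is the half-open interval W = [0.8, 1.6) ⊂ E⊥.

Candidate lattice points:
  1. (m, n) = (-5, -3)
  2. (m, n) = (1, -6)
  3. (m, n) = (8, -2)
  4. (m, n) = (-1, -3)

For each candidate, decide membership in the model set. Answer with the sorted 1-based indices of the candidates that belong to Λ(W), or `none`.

none

Numerically τ ≈ 5.1926 and τ' = −1/τ ≈ -0.1926.
#1 (-5,-3): internal coord -5 + (-3)·τ' = -4.4223; -4.4223 ∉ [0.8, 1.6) → out
#2 (1,-6): internal coord 1 + (-6)·τ' = +2.1555; +2.1555 ∉ [0.8, 1.6) → out
#3 (8,-2): internal coord 8 + (-2)·τ' = +8.3852; +8.3852 ∉ [0.8, 1.6) → out
#4 (-1,-3): internal coord -1 + (-3)·τ' = -0.4223; -0.4223 ∉ [0.8, 1.6) → out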